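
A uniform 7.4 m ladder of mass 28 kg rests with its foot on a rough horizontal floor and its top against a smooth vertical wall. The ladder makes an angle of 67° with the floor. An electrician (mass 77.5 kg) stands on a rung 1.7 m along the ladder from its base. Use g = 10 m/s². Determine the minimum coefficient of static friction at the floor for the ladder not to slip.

μ_min ≈ 0.128

ΣF_y = 0: N_floor = 28×10 + 77.5×10 = 1055 N.
Torques about the foot: N_wall · 7.4 sin 67° = 28×10×3.7 cos 67° + 77.5×10×1.7 cos 67° → N_wall = 135 N.
ΣF_x = 0: f_floor = N_wall = 135 N.
μ_min = f_floor / N_floor = 135 / 1055 = 0.128.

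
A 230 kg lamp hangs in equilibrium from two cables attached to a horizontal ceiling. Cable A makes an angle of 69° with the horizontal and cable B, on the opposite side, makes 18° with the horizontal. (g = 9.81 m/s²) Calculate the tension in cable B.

Weight W = 230 × 9.81 = 2256 N acts straight down.
Horizontal: T_A cos 69° = T_B cos 18°  →  T_A = 2.654 T_B.
Vertical: T_A sin 69° + T_B sin 18° = 2256.
Substituting the horizontal relation into the vertical equation gives 2.787 T_B = 2256, so T_B = 809.7 N.

T_B ≈ 810 N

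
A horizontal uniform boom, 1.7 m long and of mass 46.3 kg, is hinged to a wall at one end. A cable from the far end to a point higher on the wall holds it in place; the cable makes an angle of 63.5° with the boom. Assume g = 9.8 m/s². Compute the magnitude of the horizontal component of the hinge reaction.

Take torques about the hinge: T sin 63.5° · 1.7 = 46.3×9.8×0.85 = 385.68 N·m.
So T = 385.68 / (0.8949 × 1.7) = 253.5 N.
ΣF_x = 0: H_x = T cos 63.5° = 113.11 N.

H_x ≈ 113 N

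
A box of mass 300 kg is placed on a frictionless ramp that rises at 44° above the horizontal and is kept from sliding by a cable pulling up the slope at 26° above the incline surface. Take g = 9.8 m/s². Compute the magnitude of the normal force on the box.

N ≈ 1120 N

Take axes along and perpendicular to the incline. Weight components: W sin 44° = 2042 N down-slope, W cos 44° = 2115 N into the surface.
Along incline: T cos 26° = W sin 44° → T = 2272 N.
Perpendicular: N = W cos 44° − T sin 26° = 1119 N.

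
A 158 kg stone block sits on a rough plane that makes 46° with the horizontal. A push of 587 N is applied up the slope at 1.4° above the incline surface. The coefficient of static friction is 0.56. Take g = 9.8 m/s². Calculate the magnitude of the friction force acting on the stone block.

Axes along / perpendicular to the incline. W sin 46° = 1114 N down-slope; W cos 46° = 1076 N into the surface.
Perpendicular: N = W cos 46° − P sin 1.4° = 1076 − 14.34 = 1061 N.
Along incline: P cos 1.4° + f = W sin 46° (friction acts up-slope) → f = 1114 − 586.8 = 527 N.
|f| = 527 N ≤ μN = 594.3 N, so the stone block is indeed static.

f ≈ 527 N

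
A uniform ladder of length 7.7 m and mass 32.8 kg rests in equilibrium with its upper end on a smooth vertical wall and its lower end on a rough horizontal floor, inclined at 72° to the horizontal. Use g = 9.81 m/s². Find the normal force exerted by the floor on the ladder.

N_floor ≈ 322 N

ΣF_y = 0: N_floor = 32.8×9.81 = 321.77 N.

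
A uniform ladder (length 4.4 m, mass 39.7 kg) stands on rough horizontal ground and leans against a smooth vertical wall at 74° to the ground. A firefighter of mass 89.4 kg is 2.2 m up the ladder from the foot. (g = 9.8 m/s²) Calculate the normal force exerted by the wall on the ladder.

Torques about the foot: N_wall · 4.4 sin 74° = 39.7×9.8×2.2 cos 74° + 89.4×9.8×2.2 cos 74° → N_wall = 181.39 N.

N_wall ≈ 181 N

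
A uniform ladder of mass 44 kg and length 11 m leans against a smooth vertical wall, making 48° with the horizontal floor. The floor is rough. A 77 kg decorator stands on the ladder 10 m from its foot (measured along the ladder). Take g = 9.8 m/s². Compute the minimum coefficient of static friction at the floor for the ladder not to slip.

ΣF_y = 0: N_floor = 44×9.8 + 77×9.8 = 1185.8 N.
Torques about the foot: N_wall · 11 sin 48° = 44×9.8×5.5 cos 48° + 77×9.8×10 cos 48° → N_wall = 811.8 N.
ΣF_x = 0: f_floor = N_wall = 811.8 N.
μ_min = f_floor / N_floor = 811.8 / 1185.8 = 0.6846.

μ_min ≈ 0.685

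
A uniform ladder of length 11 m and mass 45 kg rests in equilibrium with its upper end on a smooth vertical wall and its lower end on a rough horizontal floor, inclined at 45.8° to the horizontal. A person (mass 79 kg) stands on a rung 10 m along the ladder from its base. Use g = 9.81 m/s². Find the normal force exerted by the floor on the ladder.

ΣF_y = 0: N_floor = 45×9.81 + 79×9.81 = 1216.4 N.

N_floor ≈ 1220 N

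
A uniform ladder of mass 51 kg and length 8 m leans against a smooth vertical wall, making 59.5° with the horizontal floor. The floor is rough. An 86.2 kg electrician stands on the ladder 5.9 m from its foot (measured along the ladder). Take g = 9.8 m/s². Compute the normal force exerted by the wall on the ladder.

N_wall ≈ 514 N

Torques about the foot: N_wall · 8 sin 59.5° = 51×9.8×4 cos 59.5° + 86.2×9.8×5.9 cos 59.5° → N_wall = 514.18 N.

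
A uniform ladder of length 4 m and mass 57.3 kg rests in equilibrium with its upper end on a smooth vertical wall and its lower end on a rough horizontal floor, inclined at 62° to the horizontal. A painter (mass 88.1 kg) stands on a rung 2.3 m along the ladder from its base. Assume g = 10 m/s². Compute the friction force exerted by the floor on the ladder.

f ≈ 422 N

Torques about the foot: N_wall · 4 sin 62° = 57.3×10×2 cos 62° + 88.1×10×2.3 cos 62° → N_wall = 421.69 N.
ΣF_x = 0: f_floor = N_wall = 421.69 N.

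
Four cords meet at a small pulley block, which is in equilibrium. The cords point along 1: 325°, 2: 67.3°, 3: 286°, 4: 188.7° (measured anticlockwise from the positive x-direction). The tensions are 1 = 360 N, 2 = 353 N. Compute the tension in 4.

T_4 ≈ 451 N

Resolve: ΣF_x = 360 cos 325° + 353 cos 67.3° + T_3 cos 286° + T_4 cos 188.7° = 0.
        ΣF_y = 360 sin 325° + 353 sin 67.3° + T_3 sin 286° + T_4 sin 188.7° = 0.
The known terms sum to (431.1, 119.2) N, so 0.2756 T_3 − 0.9885 T_4 = -431.1 and -0.9613 T_3 − 0.1513 T_4 = -119.2.
Solving simultaneously: T_3 = 53.02 N, T_4 = 450.9 N.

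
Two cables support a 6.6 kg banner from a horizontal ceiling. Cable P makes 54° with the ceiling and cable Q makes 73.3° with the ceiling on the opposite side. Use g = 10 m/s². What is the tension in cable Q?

T_Q ≈ 48.8 N

Weight W = 6.6 × 10 = 66 N acts straight down.
Horizontal: T_P cos 54° = T_Q cos 73.3°  →  T_P = 0.4889 T_Q.
Vertical: T_P sin 54° + T_Q sin 73.3° = 66.
Substituting the horizontal relation into the vertical equation gives 1.353 T_Q = 66, so T_Q = 48.77 N.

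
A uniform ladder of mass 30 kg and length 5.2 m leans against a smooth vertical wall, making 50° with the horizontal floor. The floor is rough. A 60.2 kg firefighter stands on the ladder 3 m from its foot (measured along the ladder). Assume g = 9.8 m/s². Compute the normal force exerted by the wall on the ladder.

Torques about the foot: N_wall · 5.2 sin 50° = 30×9.8×2.6 cos 50° + 60.2×9.8×3 cos 50° → N_wall = 408.94 N.

N_wall ≈ 409 N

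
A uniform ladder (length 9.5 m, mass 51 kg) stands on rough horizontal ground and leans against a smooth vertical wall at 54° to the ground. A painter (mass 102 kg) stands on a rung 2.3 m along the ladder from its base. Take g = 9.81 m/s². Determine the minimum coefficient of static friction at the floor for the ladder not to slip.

μ_min ≈ 0.238

ΣF_y = 0: N_floor = 51×9.81 + 102×9.81 = 1500.9 N.
Torques about the foot: N_wall · 9.5 sin 54° = 51×9.81×4.75 cos 54° + 102×9.81×2.3 cos 54° → N_wall = 357.76 N.
ΣF_x = 0: f_floor = N_wall = 357.76 N.
μ_min = f_floor / N_floor = 357.76 / 1500.9 = 0.2384.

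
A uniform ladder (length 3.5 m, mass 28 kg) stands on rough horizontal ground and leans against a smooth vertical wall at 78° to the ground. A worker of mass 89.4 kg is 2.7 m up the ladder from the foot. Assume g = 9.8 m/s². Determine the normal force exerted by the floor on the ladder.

N_floor ≈ 1150 N

ΣF_y = 0: N_floor = 28×9.8 + 89.4×9.8 = 1150.5 N.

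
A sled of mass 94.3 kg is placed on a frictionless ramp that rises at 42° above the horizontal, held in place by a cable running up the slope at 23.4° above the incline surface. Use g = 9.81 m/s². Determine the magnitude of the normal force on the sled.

N ≈ 420 N

Take axes along and perpendicular to the incline. Weight components: W sin 42° = 619 N down-slope, W cos 42° = 687.5 N into the surface.
Along incline: T cos 23.4° = W sin 42° → T = 674.5 N.
Perpendicular: N = W cos 42° − T sin 23.4° = 419.6 N.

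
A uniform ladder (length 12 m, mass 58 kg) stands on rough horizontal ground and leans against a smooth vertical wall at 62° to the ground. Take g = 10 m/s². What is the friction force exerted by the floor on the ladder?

Torques about the foot: N_wall · 12 sin 62° = 58×10×6 cos 62° → N_wall = 154.2 N.
ΣF_x = 0: f_floor = N_wall = 154.2 N.

f ≈ 154 N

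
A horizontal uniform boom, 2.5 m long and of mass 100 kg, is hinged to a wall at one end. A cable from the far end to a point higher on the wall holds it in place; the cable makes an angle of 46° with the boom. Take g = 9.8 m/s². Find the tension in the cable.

Take torques about the hinge: T sin 46° · 2.5 = 100×9.8×1.25 = 1225 N·m.
So T = 1225 / (0.7193 × 2.5) = 681.18 N.

T ≈ 681 N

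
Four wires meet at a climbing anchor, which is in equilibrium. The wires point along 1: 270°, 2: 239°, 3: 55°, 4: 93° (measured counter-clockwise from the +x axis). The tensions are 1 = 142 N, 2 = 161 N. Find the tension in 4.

Resolve: ΣF_x = 142 cos 270° + 161 cos 239° + T_3 cos 55° + T_4 cos 93° = 0.
        ΣF_y = 142 sin 270° + 161 sin 239° + T_3 sin 55° + T_4 sin 93° = 0.
The known terms sum to (-82.92, -280) N, so 0.5736 T_3 − 0.0523 T_4 = 82.92 and 0.8192 T_3 + 0.9986 T_4 = 280.
Solving simultaneously: T_3 = 158.3 N, T_4 = 150.5 N.

T_4 ≈ 151 N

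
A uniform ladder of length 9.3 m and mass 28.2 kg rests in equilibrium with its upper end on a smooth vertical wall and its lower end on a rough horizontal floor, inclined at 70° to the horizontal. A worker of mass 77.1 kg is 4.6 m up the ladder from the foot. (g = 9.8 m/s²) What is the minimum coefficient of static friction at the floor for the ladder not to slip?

μ_min ≈ 0.181

ΣF_y = 0: N_floor = 28.2×9.8 + 77.1×9.8 = 1031.9 N.
Torques about the foot: N_wall · 9.3 sin 70° = 28.2×9.8×4.65 cos 70° + 77.1×9.8×4.6 cos 70° → N_wall = 186.32 N.
ΣF_x = 0: f_floor = N_wall = 186.32 N.
μ_min = f_floor / N_floor = 186.32 / 1031.9 = 0.1806.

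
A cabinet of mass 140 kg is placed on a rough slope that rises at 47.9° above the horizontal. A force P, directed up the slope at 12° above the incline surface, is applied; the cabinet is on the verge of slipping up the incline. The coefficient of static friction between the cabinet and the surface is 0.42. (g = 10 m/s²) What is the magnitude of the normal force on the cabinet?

N ≈ 659 N

On the verge of sliding up the incline, friction equals μN and acts down the slope.
Perpendicular: N + P sin 12° = W cos 47.9° = 938.6 N.
Along incline: P cos 12° = W sin 47.9° + μN  with W sin 47.9° = 1039 N.
Solving the pair for P and N: P = 1345 N, N = 659 N (and f = μN = 276.8 N).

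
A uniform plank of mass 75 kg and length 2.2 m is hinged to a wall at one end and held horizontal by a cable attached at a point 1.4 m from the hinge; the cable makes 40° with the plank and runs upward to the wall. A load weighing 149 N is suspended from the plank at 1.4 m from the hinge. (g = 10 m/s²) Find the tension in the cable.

Take torques about the hinge: T sin 40° · 1.4 = 75×10×1.1 + 149×1.4 = 1033.6 N·m.
So T = 1033.6 / (0.6428 × 1.4) = 1148.6 N.

T ≈ 1150 N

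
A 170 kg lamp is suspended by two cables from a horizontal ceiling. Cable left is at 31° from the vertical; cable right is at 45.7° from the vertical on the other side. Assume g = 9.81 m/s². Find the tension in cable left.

Angles from the horizontal: cable left is 90° − 31° = 59°, cable right is 90° − 45.7° = 44.3°.
Weight W = 170 × 9.81 = 1668 N acts straight down.
Horizontal: T_left cos 59° = T_right cos 44.3°  →  T_right = 0.7196 T_left.
Vertical: T_left sin 59° + T_right sin 44.3° = 1668.
Substituting the horizontal relation into the vertical equation gives 1.36 T_left = 1668, so T_left = 1226 N.

T_left ≈ 1230 N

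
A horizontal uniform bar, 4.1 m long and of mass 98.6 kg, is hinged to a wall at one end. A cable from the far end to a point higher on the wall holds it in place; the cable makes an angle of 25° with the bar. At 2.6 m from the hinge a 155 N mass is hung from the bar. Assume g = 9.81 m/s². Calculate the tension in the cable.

Take torques about the hinge: T sin 25° · 4.1 = 98.6×9.81×2.05 + 155×2.6 = 2385.9 N·m.
So T = 2385.9 / (0.4226 × 4.1) = 1377 N.

T ≈ 1380 N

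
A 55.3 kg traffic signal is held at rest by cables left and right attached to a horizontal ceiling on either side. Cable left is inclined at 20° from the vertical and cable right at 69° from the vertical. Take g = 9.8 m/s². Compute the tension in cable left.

T_left ≈ 506 N

Angles from the horizontal: cable left is 90° − 20° = 70°, cable right is 90° − 69° = 21°.
Weight W = 55.3 × 9.8 = 541.9 N acts straight down.
Horizontal: T_left cos 70° = T_right cos 21°  →  T_right = 0.3664 T_left.
Vertical: T_left sin 70° + T_right sin 21° = 541.9.
Substituting the horizontal relation into the vertical equation gives 1.071 T_left = 541.9, so T_left = 506 N.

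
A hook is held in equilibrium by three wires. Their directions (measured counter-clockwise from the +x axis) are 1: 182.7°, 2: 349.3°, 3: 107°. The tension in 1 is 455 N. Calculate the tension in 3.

T_3 ≈ 119 N

Resolve: ΣF_x = 455 cos 182.7° + T_2 cos 349.3° + T_3 cos 107° = 0.
        ΣF_y = 455 sin 182.7° + T_2 sin 349.3° + T_3 sin 107° = 0.
The known terms sum to (-454.5, -21.43) N, so 0.9826 T_2 − 0.2924 T_3 = 454.5 and -0.1857 T_2 + 0.9563 T_3 = 21.43.
Solving simultaneously: T_2 = 498 N, T_3 = 119.1 N.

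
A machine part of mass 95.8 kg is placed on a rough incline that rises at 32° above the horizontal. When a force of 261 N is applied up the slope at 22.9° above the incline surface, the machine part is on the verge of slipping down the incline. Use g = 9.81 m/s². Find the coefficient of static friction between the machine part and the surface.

μ ≈ 0.370

On the verge of sliding down the incline, friction is at its maximum μN and acts up the slope.
Perpendicular to incline: N = W cos 32° − P sin 22.9° = 797 − 101.6 = 695.4 N.
Along incline: P cos 22.9° + μN = W sin 32° → μ = (W sin 32° − P cos 22.9°) / N = 0.3704.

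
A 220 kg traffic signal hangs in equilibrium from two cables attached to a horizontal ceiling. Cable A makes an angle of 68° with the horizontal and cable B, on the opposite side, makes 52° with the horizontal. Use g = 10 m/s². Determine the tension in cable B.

Weight W = 220 × 10 = 2200 N acts straight down.
Horizontal: T_A cos 68° = T_B cos 52°  →  T_A = 1.643 T_B.
Vertical: T_A sin 68° + T_B sin 52° = 2200.
Substituting the horizontal relation into the vertical equation gives 2.312 T_B = 2200, so T_B = 951.6 N.

T_B ≈ 952 N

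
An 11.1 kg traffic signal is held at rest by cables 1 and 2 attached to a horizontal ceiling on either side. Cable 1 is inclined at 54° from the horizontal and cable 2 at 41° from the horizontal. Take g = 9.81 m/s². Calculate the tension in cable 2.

T_2 ≈ 64.2 N

Weight W = 11.1 × 9.81 = 108.9 N acts straight down.
Horizontal: T_1 cos 54° = T_2 cos 41°  →  T_1 = 1.284 T_2.
Vertical: T_1 sin 54° + T_2 sin 41° = 108.9.
Substituting the horizontal relation into the vertical equation gives 1.695 T_2 = 108.9, so T_2 = 64.25 N.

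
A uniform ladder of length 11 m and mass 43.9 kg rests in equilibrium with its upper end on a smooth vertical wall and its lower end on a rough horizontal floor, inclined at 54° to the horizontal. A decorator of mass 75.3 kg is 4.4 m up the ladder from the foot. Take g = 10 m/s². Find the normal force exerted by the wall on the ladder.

Torques about the foot: N_wall · 11 sin 54° = 43.9×10×5.5 cos 54° + 75.3×10×4.4 cos 54° → N_wall = 378.31 N.

N_wall ≈ 378 N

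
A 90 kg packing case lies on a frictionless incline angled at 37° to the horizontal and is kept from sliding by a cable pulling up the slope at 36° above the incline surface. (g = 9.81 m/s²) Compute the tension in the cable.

T ≈ 657 N

Take axes along and perpendicular to the incline. Weight components: W sin 37° = 531.3 N down-slope, W cos 37° = 705.1 N into the surface.
Along incline: T cos 36° = W sin 37° → T = 656.8 N.
Perpendicular: N = W cos 37° − T sin 36° = 319.1 N.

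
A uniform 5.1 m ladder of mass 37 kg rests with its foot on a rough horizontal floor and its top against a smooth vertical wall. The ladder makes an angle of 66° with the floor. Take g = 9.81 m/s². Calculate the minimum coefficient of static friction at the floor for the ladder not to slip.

μ_min ≈ 0.223

ΣF_y = 0: N_floor = 37×9.81 = 362.97 N.
Torques about the foot: N_wall · 5.1 sin 66° = 37×9.81×2.55 cos 66° → N_wall = 80.802 N.
ΣF_x = 0: f_floor = N_wall = 80.802 N.
μ_min = f_floor / N_floor = 80.802 / 362.97 = 0.2226.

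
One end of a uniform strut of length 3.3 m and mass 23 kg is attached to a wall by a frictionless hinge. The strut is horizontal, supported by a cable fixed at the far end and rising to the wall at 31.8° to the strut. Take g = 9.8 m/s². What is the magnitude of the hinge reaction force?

|H| ≈ 214 N

Take torques about the hinge: T sin 31.8° · 3.3 = 23×9.8×1.65 = 371.91 N·m.
So T = 371.91 / (0.5270 × 3.3) = 213.87 N.
ΣF_x = 0: H_x = T cos 31.8° = 181.77 N.
ΣF_y = 0: H_y = (23×9.8) − T sin 31.8° = 225.4 − 112.7 = 112.7 N.
|H| = √(H_x² + H_y²) = √((181.77)² + (112.7)²) = 213.87 N.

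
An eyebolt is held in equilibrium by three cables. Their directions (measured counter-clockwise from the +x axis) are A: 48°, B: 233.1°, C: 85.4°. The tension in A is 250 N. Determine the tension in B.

T_B ≈ 284 N

Resolve: ΣF_x = 250 cos 48° + T_B cos 233.1° + T_C cos 85.4° = 0.
        ΣF_y = 250 sin 48° + T_B sin 233.1° + T_C sin 85.4° = 0.
The known terms sum to (167.3, 185.8) N, so -0.6004 T_B + 0.0802 T_C = -167.3 and -0.7997 T_B + 0.9968 T_C = -185.8.
Solving simultaneously: T_B = 284.2 N, T_C = 41.59 N.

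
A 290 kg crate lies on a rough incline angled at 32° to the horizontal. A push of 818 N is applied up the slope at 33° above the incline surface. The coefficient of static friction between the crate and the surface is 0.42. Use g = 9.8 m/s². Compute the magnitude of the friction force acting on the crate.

f ≈ 820 N

Axes along / perpendicular to the incline. W sin 32° = 1506 N down-slope; W cos 32° = 2410 N into the surface.
Perpendicular: N = W cos 32° − P sin 33° = 2410 − 445.5 = 1965 N.
Along incline: P cos 33° + f = W sin 32° (friction acts up-slope) → f = 1506 − 686 = 820 N.
|f| = 820 N ≤ μN = 825.1 N, so the crate is indeed static.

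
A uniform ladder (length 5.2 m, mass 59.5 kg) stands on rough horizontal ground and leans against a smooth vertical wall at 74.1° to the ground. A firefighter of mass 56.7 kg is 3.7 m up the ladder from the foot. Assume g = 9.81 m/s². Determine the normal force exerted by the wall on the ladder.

Torques about the foot: N_wall · 5.2 sin 74.1° = 59.5×9.81×2.6 cos 74.1° + 56.7×9.81×3.7 cos 74.1° → N_wall = 195.87 N.

N_wall ≈ 196 N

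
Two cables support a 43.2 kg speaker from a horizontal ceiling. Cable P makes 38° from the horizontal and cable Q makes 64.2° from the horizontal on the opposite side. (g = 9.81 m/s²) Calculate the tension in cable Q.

T_Q ≈ 342 N

Weight W = 43.2 × 9.81 = 423.8 N acts straight down.
Horizontal: T_P cos 38° = T_Q cos 64.2°  →  T_P = 0.5523 T_Q.
Vertical: T_P sin 38° + T_Q sin 64.2° = 423.8.
Substituting the horizontal relation into the vertical equation gives 1.24 T_Q = 423.8, so T_Q = 341.7 N.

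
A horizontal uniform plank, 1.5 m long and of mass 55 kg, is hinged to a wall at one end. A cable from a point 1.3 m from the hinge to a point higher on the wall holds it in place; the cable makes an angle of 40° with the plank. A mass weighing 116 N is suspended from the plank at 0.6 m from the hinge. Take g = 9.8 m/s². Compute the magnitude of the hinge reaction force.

Take torques about the hinge: T sin 40° · 1.3 = 55×9.8×0.75 + 116×0.6 = 473.85 N·m.
So T = 473.85 / (0.6428 × 1.3) = 567.06 N.
ΣF_x = 0: H_x = T cos 40° = 434.39 N.
ΣF_y = 0: H_y = (55×9.8 + 116) − T sin 40° = 655 − 364.5 = 290.5 N.
|H| = √(H_x² + H_y²) = √((434.39)² + (290.5)²) = 522.58 N.

|H| ≈ 523 N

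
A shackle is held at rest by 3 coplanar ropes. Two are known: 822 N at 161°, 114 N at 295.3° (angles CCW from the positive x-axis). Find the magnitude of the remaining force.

F ≈ 747 N

Sum the known components: ΣF_x = -728.5 N, ΣF_y = 164.6 N.
For equilibrium the remaining force must supply (−ΣF_x, −ΣF_y) = (728.5, -164.6) N.
Magnitude = √((728.5)² + (-164.6)²) = 746.9 N; direction = atan2(-164.6, 728.5) = 347.3°.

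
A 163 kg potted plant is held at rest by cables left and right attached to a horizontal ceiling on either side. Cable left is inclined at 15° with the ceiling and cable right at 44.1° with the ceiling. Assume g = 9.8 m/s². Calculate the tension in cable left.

Weight W = 163 × 9.8 = 1597 N acts straight down.
Horizontal: T_left cos 15° = T_right cos 44.1°  →  T_right = 1.345 T_left.
Vertical: T_left sin 15° + T_right sin 44.1° = 1597.
Substituting the horizontal relation into the vertical equation gives 1.195 T_left = 1597, so T_left = 1337 N.

T_left ≈ 1340 N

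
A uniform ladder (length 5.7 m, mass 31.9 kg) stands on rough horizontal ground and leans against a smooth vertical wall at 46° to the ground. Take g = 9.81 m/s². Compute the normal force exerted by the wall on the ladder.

N_wall ≈ 151 N

Torques about the foot: N_wall · 5.7 sin 46° = 31.9×9.81×2.85 cos 46° → N_wall = 151.1 N.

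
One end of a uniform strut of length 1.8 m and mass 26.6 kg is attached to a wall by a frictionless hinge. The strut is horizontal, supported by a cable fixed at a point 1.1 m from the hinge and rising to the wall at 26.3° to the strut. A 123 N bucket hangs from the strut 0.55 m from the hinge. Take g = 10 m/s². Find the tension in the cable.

T ≈ 630 N

Take torques about the hinge: T sin 26.3° · 1.1 = 26.6×10×0.9 + 123×0.55 = 307.05 N·m.
So T = 307.05 / (0.4431 × 1.1) = 630 N.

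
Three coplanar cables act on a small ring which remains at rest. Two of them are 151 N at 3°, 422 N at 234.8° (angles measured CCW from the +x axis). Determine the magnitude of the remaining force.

F ≈ 349 N

Sum the known components: ΣF_x = -92.46 N, ΣF_y = -336.9 N.
For equilibrium the remaining force must supply (−ΣF_x, −ΣF_y) = (92.46, 336.9) N.
Magnitude = √((92.46)² + (336.9)²) = 349.4 N; direction = atan2(336.9, 92.46) = 74.7°.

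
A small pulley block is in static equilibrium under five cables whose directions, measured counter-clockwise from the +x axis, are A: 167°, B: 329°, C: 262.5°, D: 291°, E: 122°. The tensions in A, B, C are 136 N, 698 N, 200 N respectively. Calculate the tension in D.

Resolve: ΣF_x = 136 cos 167° + 698 cos 329° + 200 cos 262.5° + T_D cos 291° + T_E cos 122° = 0.
        ΣF_y = 136 sin 167° + 698 sin 329° + 200 sin 262.5° + T_D sin 291° + T_E sin 122° = 0.
The known terms sum to (439.7, -527.2) N, so 0.3584 T_D − 0.5299 T_E = -439.7 and -0.9336 T_D + 0.8480 T_E = 527.2.
Solving simultaneously: T_D = 490 N, T_E = 1161 N.

T_D ≈ 490 N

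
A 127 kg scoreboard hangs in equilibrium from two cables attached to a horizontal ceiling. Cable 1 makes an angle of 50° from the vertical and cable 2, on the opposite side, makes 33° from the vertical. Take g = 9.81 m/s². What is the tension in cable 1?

T_1 ≈ 684 N

Angles from the horizontal: cable 1 is 90° − 50° = 40°, cable 2 is 90° − 33° = 57°.
Weight W = 127 × 9.81 = 1246 N acts straight down.
Horizontal: T_1 cos 40° = T_2 cos 57°  →  T_2 = 1.407 T_1.
Vertical: T_1 sin 40° + T_2 sin 57° = 1246.
Substituting the horizontal relation into the vertical equation gives 1.822 T_1 = 1246, so T_1 = 683.6 N.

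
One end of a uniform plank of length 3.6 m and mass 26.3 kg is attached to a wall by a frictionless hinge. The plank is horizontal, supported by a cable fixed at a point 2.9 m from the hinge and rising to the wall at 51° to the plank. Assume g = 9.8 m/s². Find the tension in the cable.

Take torques about the hinge: T sin 51° · 2.9 = 26.3×9.8×1.8 = 463.93 N·m.
So T = 463.93 / (0.7771 × 2.9) = 205.85 N.

T ≈ 206 N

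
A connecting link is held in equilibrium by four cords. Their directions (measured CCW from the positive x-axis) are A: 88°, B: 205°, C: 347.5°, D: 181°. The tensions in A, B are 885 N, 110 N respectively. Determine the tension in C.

Resolve: ΣF_x = 885 cos 88° + 110 cos 205° + T_C cos 347.5° + T_D cos 181° = 0.
        ΣF_y = 885 sin 88° + 110 sin 205° + T_C sin 347.5° + T_D sin 181° = 0.
The known terms sum to (-68.81, 838) N, so 0.9763 T_C − 0.9998 T_D = 68.81 and -0.2164 T_C − 0.0175 T_D = -838.
Solving simultaneously: T_C = 3594 N, T_D = 3441 N.

T_C ≈ 3590 N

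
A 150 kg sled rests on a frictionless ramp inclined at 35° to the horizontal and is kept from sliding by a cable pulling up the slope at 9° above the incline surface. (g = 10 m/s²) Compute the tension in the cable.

Take axes along and perpendicular to the incline. Weight components: W sin 35° = 860.4 N down-slope, W cos 35° = 1229 N into the surface.
Along incline: T cos 9° = W sin 35° → T = 871.1 N.
Perpendicular: N = W cos 35° − T sin 9° = 1092 N.

T ≈ 871 N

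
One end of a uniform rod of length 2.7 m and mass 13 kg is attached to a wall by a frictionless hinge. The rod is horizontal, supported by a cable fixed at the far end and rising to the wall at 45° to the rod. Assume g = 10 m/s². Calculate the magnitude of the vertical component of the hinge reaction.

Take torques about the hinge: T sin 45° · 2.7 = 13×10×1.35 = 175.5 N·m.
So T = 175.5 / (0.7071 × 2.7) = 91.924 N.
ΣF_y = 0: H_y = (13×10) − T sin 45° = 130 − 65 = 65 N.

|H_y| ≈ 65 N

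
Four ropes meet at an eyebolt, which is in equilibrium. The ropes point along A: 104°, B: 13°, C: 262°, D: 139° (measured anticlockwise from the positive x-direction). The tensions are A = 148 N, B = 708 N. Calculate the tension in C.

T_C ≈ 784 N

Resolve: ΣF_x = 148 cos 104° + 708 cos 13° + T_C cos 262° + T_D cos 139° = 0.
        ΣF_y = 148 sin 104° + 708 sin 13° + T_C sin 262° + T_D sin 139° = 0.
The known terms sum to (654, 302.9) N, so -0.1392 T_C − 0.7547 T_D = -654 and -0.9903 T_C + 0.6561 T_D = -302.9.
Solving simultaneously: T_C = 784.2 N, T_D = 722 N.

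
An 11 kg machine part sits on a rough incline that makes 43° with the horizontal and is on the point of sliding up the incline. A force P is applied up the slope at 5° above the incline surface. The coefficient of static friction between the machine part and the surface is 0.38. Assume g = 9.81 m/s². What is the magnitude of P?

On the verge of sliding up the incline, friction equals μN and acts down the slope.
Perpendicular: N + P sin 5° = W cos 43° = 78.92 N.
Along incline: P cos 5° = W sin 43° + μN  with W sin 43° = 73.59 N.
Solving the pair for P and N: P = 100.6 N, N = 70.15 N (and f = μN = 26.66 N).

P ≈ 101 N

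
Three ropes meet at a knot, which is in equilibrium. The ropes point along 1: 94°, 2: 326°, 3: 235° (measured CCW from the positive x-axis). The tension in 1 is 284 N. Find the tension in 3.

T_3 ≈ 224 N

Resolve: ΣF_x = 284 cos 94° + T_2 cos 326° + T_3 cos 235° = 0.
        ΣF_y = 284 sin 94° + T_2 sin 326° + T_3 sin 235° = 0.
The known terms sum to (-19.81, 283.3) N, so 0.8290 T_2 − 0.5736 T_3 = 19.81 and -0.5592 T_2 − 0.8192 T_3 = -283.3.
Solving simultaneously: T_2 = 178.8 N, T_3 = 223.8 N.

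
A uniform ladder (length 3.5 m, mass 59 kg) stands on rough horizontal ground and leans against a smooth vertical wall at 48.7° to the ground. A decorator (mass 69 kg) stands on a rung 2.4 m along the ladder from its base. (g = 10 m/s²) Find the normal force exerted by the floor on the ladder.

ΣF_y = 0: N_floor = 59×10 + 69×10 = 1280 N.

N_floor ≈ 1280 N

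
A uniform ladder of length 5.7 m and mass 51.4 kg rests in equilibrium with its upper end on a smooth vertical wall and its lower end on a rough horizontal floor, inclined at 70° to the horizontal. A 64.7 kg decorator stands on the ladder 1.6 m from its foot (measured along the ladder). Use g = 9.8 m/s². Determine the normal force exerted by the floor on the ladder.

ΣF_y = 0: N_floor = 51.4×9.8 + 64.7×9.8 = 1137.8 N.

N_floor ≈ 1140 N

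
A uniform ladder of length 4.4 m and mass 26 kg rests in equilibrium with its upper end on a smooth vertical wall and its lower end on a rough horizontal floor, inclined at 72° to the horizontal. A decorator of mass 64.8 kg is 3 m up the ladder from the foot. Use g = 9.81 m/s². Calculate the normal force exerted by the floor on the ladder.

ΣF_y = 0: N_floor = 26×9.81 + 64.8×9.81 = 890.75 N.

N_floor ≈ 891 N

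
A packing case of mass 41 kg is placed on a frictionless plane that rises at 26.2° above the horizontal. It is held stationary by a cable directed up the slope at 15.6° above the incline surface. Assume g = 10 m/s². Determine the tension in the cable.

Take axes along and perpendicular to the incline. Weight components: W sin 26.2° = 181 N down-slope, W cos 26.2° = 367.9 N into the surface.
Along incline: T cos 15.6° = W sin 26.2° → T = 187.9 N.
Perpendicular: N = W cos 26.2° − T sin 15.6° = 317.3 N.

T ≈ 188 N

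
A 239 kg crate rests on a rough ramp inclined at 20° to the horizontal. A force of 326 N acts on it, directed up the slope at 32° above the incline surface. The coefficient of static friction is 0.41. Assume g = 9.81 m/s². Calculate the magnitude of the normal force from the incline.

Axes along / perpendicular to the incline. W sin 20° = 801.9 N down-slope; W cos 20° = 2203 N into the surface.
Perpendicular: N = W cos 20° − P sin 32° = 2203 − 172.8 = 2030 N.
Along incline: P cos 32° + f = W sin 20° (friction acts up-slope) → f = 801.9 − 276.5 = 525.4 N.
|f| = 525.4 N ≤ μN = 832.5 N, so the crate is indeed static.

N ≈ 2030 N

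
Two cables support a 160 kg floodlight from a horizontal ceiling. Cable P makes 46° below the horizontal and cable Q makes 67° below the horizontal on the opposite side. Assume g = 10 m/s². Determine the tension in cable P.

T_P ≈ 679 N

Weight W = 160 × 10 = 1600 N acts straight down.
Horizontal: T_P cos 46° = T_Q cos 67°  →  T_Q = 1.778 T_P.
Vertical: T_P sin 46° + T_Q sin 67° = 1600.
Substituting the horizontal relation into the vertical equation gives 2.356 T_P = 1600, so T_P = 679.2 N.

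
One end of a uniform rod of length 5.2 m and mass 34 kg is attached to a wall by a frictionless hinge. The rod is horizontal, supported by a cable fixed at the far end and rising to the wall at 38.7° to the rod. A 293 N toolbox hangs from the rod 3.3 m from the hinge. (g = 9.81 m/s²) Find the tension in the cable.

Take torques about the hinge: T sin 38.7° · 5.2 = 34×9.81×2.6 + 293×3.3 = 1834.1 N·m.
So T = 1834.1 / (0.6252 × 5.2) = 564.12 N.

T ≈ 564 N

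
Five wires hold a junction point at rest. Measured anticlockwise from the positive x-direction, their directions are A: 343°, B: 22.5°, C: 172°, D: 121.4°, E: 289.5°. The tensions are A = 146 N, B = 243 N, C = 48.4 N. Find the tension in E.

T_E ≈ 1450 N

Resolve: ΣF_x = 146 cos 343° + 243 cos 22.5° + 48.4 cos 172° + T_D cos 121.4° + T_E cos 289.5° = 0.
        ΣF_y = 146 sin 343° + 243 sin 22.5° + 48.4 sin 172° + T_D sin 121.4° + T_E sin 289.5° = 0.
The known terms sum to (316.2, 57.04) N, so -0.5210 T_D + 0.3338 T_E = -316.2 and 0.8536 T_D − 0.9426 T_E = -57.04.
Solving simultaneously: T_D = 1538 N, T_E = 1453 N.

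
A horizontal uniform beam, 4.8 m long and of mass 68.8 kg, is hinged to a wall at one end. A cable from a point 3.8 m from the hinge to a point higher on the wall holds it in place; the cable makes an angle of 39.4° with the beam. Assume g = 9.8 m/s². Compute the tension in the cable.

Take torques about the hinge: T sin 39.4° · 3.8 = 68.8×9.8×2.4 = 1618.2 N·m.
So T = 1618.2 / (0.6347 × 3.8) = 670.89 N.

T ≈ 671 N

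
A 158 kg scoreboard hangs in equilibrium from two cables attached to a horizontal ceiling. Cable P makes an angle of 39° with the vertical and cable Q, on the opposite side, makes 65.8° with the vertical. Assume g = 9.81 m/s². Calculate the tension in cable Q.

T_Q ≈ 1010 N

Angles from the horizontal: cable P is 90° − 39° = 51°, cable Q is 90° − 65.8° = 24.2°.
Weight W = 158 × 9.81 = 1550 N acts straight down.
Horizontal: T_P cos 51° = T_Q cos 24.2°  →  T_P = 1.449 T_Q.
Vertical: T_P sin 51° + T_Q sin 24.2° = 1550.
Substituting the horizontal relation into the vertical equation gives 1.536 T_Q = 1550, so T_Q = 1009 N.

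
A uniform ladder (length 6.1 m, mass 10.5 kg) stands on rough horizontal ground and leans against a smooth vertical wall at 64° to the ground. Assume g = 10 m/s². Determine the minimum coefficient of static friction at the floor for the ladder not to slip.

ΣF_y = 0: N_floor = 10.5×10 = 105 N.
Torques about the foot: N_wall · 6.1 sin 64° = 10.5×10×3.05 cos 64° → N_wall = 25.606 N.
ΣF_x = 0: f_floor = N_wall = 25.606 N.
μ_min = f_floor / N_floor = 25.606 / 105 = 0.2439.

μ_min ≈ 0.244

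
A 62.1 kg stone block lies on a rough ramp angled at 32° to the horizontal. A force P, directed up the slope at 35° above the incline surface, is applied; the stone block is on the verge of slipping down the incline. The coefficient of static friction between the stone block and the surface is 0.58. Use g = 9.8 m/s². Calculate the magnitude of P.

P ≈ 47.6 N

On the verge of sliding down the incline, friction equals μN and acts up the slope.
Perpendicular: N + P sin 35° = W cos 32° = 516.1 N.
Along incline: P cos 35° + μN = W sin 32° with W sin 32° = 322.5 N.
Solving the pair for P and N: P = 47.6 N, N = 488.8 N (and f = μN = 283.5 N).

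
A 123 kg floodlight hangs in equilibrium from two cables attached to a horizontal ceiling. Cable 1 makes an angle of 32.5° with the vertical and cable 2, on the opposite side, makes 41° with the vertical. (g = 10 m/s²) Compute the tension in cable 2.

Angles from the horizontal: cable 1 is 90° − 32.5° = 57.5°, cable 2 is 90° − 41° = 49°.
Weight W = 123 × 10 = 1230 N acts straight down.
Horizontal: T_1 cos 57.5° = T_2 cos 49°  →  T_1 = 1.221 T_2.
Vertical: T_1 sin 57.5° + T_2 sin 49° = 1230.
Substituting the horizontal relation into the vertical equation gives 1.785 T_2 = 1230, so T_2 = 689.3 N.

T_2 ≈ 689 N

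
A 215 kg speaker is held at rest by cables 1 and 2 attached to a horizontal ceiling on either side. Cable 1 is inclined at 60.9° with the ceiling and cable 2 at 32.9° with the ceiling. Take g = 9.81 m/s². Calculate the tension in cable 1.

T_1 ≈ 1770 N

Weight W = 215 × 9.81 = 2109 N acts straight down.
Horizontal: T_1 cos 60.9° = T_2 cos 32.9°  →  T_2 = 0.5792 T_1.
Vertical: T_1 sin 60.9° + T_2 sin 32.9° = 2109.
Substituting the horizontal relation into the vertical equation gives 1.188 T_1 = 2109, so T_1 = 1775 N.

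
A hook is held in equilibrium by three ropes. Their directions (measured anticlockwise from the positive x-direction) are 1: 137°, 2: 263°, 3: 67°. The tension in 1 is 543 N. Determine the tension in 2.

Resolve: ΣF_x = 543 cos 137° + T_2 cos 263° + T_3 cos 67° = 0.
        ΣF_y = 543 sin 137° + T_2 sin 263° + T_3 sin 67° = 0.
The known terms sum to (-397.1, 370.3) N, so -0.1219 T_2 + 0.3907 T_3 = 397.1 and -0.9925 T_2 + 0.9205 T_3 = -370.3.
Solving simultaneously: T_2 = 1851 N, T_3 = 1594 N.

T_2 ≈ 1850 N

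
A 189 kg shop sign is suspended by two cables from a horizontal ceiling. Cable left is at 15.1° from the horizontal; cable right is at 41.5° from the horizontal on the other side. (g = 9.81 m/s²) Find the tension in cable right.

T_right ≈ 2140 N

Weight W = 189 × 9.81 = 1854 N acts straight down.
Horizontal: T_left cos 15.1° = T_right cos 41.5°  →  T_left = 0.7757 T_right.
Vertical: T_left sin 15.1° + T_right sin 41.5° = 1854.
Substituting the horizontal relation into the vertical equation gives 0.8647 T_right = 1854, so T_right = 2144 N.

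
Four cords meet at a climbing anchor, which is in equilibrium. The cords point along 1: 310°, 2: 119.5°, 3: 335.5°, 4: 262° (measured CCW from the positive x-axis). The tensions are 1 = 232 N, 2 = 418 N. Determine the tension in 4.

Resolve: ΣF_x = 232 cos 310° + 418 cos 119.5° + T_3 cos 335.5° + T_4 cos 262° = 0.
        ΣF_y = 232 sin 310° + 418 sin 119.5° + T_3 sin 335.5° + T_4 sin 262° = 0.
The known terms sum to (-56.71, 186.1) N, so 0.9100 T_3 − 0.1392 T_4 = 56.71 and -0.4147 T_3 − 0.9903 T_4 = -186.1.
Solving simultaneously: T_3 = 85.58 N, T_4 = 152.1 N.

T_4 ≈ 152 N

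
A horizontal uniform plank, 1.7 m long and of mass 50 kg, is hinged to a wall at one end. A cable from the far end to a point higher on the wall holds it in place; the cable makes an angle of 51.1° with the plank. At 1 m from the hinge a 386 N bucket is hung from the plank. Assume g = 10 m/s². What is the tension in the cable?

Take torques about the hinge: T sin 51.1° · 1.7 = 50×10×0.85 + 386×1 = 811 N·m.
So T = 811 / (0.7782 × 1.7) = 612.99 N.

T ≈ 613 N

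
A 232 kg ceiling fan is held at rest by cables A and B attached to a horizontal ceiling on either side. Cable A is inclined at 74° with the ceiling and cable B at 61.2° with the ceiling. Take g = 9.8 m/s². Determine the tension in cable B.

Weight W = 232 × 9.8 = 2274 N acts straight down.
Horizontal: T_A cos 74° = T_B cos 61.2°  →  T_A = 1.748 T_B.
Vertical: T_A sin 74° + T_B sin 61.2° = 2274.
Substituting the horizontal relation into the vertical equation gives 2.556 T_B = 2274, so T_B = 889.4 N.

T_B ≈ 889 N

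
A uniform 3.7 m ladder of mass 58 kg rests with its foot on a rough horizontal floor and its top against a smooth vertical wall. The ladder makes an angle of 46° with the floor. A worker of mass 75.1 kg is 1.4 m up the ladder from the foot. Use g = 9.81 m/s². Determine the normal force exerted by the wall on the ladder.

N_wall ≈ 544 N

Torques about the foot: N_wall · 3.7 sin 46° = 58×9.81×1.85 cos 46° + 75.1×9.81×1.4 cos 46° → N_wall = 543.93 N.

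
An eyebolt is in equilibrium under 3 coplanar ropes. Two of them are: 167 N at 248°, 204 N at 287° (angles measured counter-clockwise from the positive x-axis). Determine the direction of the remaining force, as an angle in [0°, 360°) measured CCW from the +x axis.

Sum the known components: ΣF_x = -2.915 N, ΣF_y = -349.9 N.
For equilibrium the remaining force must supply (−ΣF_x, −ΣF_y) = (2.915, 349.9) N.
Magnitude = √((2.915)² + (349.9)²) = 349.9 N; direction = atan2(349.9, 2.915) = 89.5°.

θ ≈ 89.5°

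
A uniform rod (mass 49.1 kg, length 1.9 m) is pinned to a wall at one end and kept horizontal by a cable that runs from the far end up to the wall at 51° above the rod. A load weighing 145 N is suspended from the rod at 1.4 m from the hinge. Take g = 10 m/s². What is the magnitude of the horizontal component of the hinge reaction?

Take torques about the hinge: T sin 51° · 1.9 = 49.1×10×0.95 + 145×1.4 = 669.45 N·m.
So T = 669.45 / (0.7771 × 1.9) = 453.38 N.
ΣF_x = 0: H_x = T cos 51° = 285.32 N.

H_x ≈ 285 N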